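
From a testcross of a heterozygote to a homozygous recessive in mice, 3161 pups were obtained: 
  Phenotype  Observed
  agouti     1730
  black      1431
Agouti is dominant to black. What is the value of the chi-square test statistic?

28.283

A testcross of a heterozygote (Aa × aa) gives a 1:1 phenotypic ratio.
Under the 1:1 hypothesis (Σ ratio = 2, N = 3161):
  agouti: 3161 × 1/2 = 1580.5
  black: 3161 × 1/2 = 1580.5
χ² = Σ (O − E)² / E
  agouti: (1730 − 1580.5)² / 1580.5 = 14.1413
  black: (1431 − 1580.5)² / 1580.5 = 14.1413
χ² = 14.1413 + 14.1413 = 28.2826 ≈ 28.283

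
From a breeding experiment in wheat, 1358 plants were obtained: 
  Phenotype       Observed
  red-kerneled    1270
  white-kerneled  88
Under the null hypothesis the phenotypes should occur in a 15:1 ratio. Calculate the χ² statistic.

0.123

The 15:1 ratio has 16 parts, so with N = 1358 the expected counts are:
  red-kerneled: 1358 × 15/16 = 1273.125
  white-kerneled: 1358 × 1/16 = 84.875
χ² = Σ (O − E)² / E
  red-kerneled: (1270 − 1273.125)² / 1273.125 = 0.0077
  white-kerneled: (88 − 84.875)² / 84.875 = 0.1151
χ² = 0.0077 + 0.1151 = 0.1228 ≈ 0.123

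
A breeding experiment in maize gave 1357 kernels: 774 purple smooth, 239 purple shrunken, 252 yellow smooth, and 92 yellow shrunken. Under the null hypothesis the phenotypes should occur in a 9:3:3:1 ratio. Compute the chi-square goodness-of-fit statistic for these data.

Total ratio parts = 16. Expected numbers out of 1357:
  purple smooth: 1357 × 9/16 = 763.3125
  purple shrunken: 1357 × 3/16 = 254.4375
  yellow smooth: 1357 × 3/16 = 254.4375
  yellow shrunken: 1357 × 1/16 = 84.8125
χ² = Σ (O − E)² / E
  purple smooth: (774 − 763.3125)² / 763.3125 = 0.1496
  purple shrunken: (239 − 254.4375)² / 254.4375 = 0.9366
  yellow smooth: (252 − 254.4375)² / 254.4375 = 0.0234
  yellow shrunken: (92 − 84.8125)² / 84.8125 = 0.6091
χ² = 0.1496 + 0.9366 + 0.0234 + 0.6091 = 1.7187 ≈ 1.719

1.719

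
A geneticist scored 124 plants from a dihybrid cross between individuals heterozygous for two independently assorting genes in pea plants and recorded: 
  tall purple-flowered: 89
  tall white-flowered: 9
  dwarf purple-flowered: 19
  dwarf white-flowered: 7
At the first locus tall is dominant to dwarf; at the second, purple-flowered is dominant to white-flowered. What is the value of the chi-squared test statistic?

14.896

A dihybrid F₂ with independent assortment and complete dominance at both loci gives a 9:3:3:1 phenotypic ratio.
The 9:3:3:1 ratio has 16 parts, so with N = 124 the expected counts are:
  tall purple-flowered: 124 × 9/16 = 69.75
  tall white-flowered: 124 × 3/16 = 23.25
  dwarf purple-flowered: 124 × 3/16 = 23.25
  dwarf white-flowered: 124 × 1/16 = 7.75
χ² = Σ (O − E)² / E
  tall purple-flowered: (89 − 69.75)² / 69.75 = 5.3127
  tall white-flowered: (9 − 23.25)² / 23.25 = 8.7339
  dwarf purple-flowered: (19 − 23.25)² / 23.25 = 0.7769
  dwarf white-flowered: (7 − 7.75)² / 7.75 = 0.0726
χ² = 5.3127 + 8.7339 + 0.7769 + 0.0726 = 14.8961 ≈ 14.896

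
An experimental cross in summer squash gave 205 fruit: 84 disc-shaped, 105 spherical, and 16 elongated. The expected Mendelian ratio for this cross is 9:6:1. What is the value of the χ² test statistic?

19.585

Expected counts for N = 205 under a 9:6:1 ratio (total parts = 16):
  disc-shaped: 205 × 9/16 = 115.3125
  spherical: 205 × 6/16 = 76.875
  elongated: 205 × 1/16 = 12.8125
χ² = Σ (O − E)² / E
  disc-shaped: (84 − 115.3125)² / 115.3125 = 8.5027
  spherical: (105 − 76.875)² / 76.875 = 10.2896
  elongated: (16 − 12.8125)² / 12.8125 = 0.7930
χ² = 8.5027 + 10.2896 + 0.7930 = 19.5853 ≈ 19.585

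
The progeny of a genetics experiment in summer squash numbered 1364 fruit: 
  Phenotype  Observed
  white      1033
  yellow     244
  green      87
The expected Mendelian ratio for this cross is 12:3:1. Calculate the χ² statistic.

0.674

Expected counts for N = 1364 under a 12:3:1 ratio (total parts = 16):
  white: 1364 × 12/16 = 1023
  yellow: 1364 × 3/16 = 255.75
  green: 1364 × 1/16 = 85.25
χ² = Σ (O − E)² / E
  white: (1033 − 1023)² / 1023 = 0.0978
  yellow: (244 − 255.75)² / 255.75 = 0.5398
  green: (87 − 85.25)² / 85.25 = 0.0359
χ² = 0.0978 + 0.5398 + 0.0359 = 0.6735 ≈ 0.674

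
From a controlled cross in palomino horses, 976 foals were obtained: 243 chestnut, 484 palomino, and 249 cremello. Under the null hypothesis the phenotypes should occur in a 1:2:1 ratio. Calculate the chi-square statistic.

The 1:2:1 ratio has 4 parts, so with N = 976 the expected counts are:
  chestnut: 976 × 1/4 = 244
  palomino: 976 × 2/4 = 488
  cremello: 976 × 1/4 = 244
χ² = Σ (O − E)² / E
  chestnut: (243 − 244)² / 244 = 0.0041
  palomino: (484 − 488)² / 488 = 0.0328
  cremello: (249 − 244)² / 244 = 0.1025
χ² = 0.0041 + 0.0328 + 0.1025 = 0.1394 ≈ 0.139

0.139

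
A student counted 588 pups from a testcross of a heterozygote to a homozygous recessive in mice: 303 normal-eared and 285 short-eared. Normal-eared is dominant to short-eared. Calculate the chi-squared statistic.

A testcross of a heterozygote (Aa × aa) gives a 1:1 phenotypic ratio.
Total ratio parts = 2. Expected numbers out of 588:
  normal-eared: 588 × 1/2 = 294
  short-eared: 588 × 1/2 = 294
χ² = Σ (O − E)² / E
  normal-eared: (303 − 294)² / 294 = 0.2755
  short-eared: (285 − 294)² / 294 = 0.2755
χ² = 0.2755 + 0.2755 = 0.551

0.551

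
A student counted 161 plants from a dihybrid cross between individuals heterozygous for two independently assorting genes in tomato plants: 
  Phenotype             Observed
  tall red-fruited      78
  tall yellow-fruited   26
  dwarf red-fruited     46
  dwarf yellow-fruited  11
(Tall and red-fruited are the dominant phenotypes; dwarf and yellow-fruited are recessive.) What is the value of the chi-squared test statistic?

10.694

A dihybrid F₂ with independent assortment and complete dominance at both loci gives a 9:3:3:1 phenotypic ratio.
Total ratio parts = 16. Expected numbers out of 161:
  tall red-fruited: 161 × 9/16 = 90.5625
  tall yellow-fruited: 161 × 3/16 = 30.1875
  dwarf red-fruited: 161 × 3/16 = 30.1875
  dwarf yellow-fruited: 161 × 1/16 = 10.0625
χ² = Σ (O − E)² / E
  tall red-fruited: (78 − 90.5625)² / 90.5625 = 1.7426
  tall yellow-fruited: (26 − 30.1875)² / 30.1875 = 0.5809
  dwarf red-fruited: (46 − 30.1875)² / 30.1875 = 8.2827
  dwarf yellow-fruited: (11 − 10.0625)² / 10.0625 = 0.0873
χ² = 1.7426 + 0.5809 + 8.2827 + 0.0873 = 10.6935 ≈ 10.694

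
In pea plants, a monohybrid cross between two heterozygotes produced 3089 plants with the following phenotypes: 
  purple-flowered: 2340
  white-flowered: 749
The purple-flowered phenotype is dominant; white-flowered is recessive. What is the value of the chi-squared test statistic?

0.933

For a monohybrid cross between heterozygotes with complete dominance, the expected phenotypic ratio is 3:1.
Under the 3:1 hypothesis (Σ ratio = 4, N = 3089):
  purple-flowered: 3089 × 3/4 = 2316.75
  white-flowered: 3089 × 1/4 = 772.25
χ² = Σ (O − E)² / E
  purple-flowered: (2340 − 2316.75)² / 2316.75 = 0.2333
  white-flowered: (749 − 772.25)² / 772.25 = 0.7000
χ² = 0.2333 + 0.7000 = 0.9333 ≈ 0.933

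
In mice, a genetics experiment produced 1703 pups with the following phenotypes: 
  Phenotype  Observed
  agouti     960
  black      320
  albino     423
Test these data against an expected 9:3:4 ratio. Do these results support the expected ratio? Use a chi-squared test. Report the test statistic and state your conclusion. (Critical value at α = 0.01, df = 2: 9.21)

The 9:3:4 ratio has 16 parts, so with N = 1703 the expected counts are:
  agouti: 1703 × 9/16 = 957.9375
  black: 1703 × 3/16 = 319.3125
  albino: 1703 × 4/16 = 425.75
χ² = Σ (O − E)² / E
  agouti: (960 − 957.9375)² / 957.9375 = 0.0044
  black: (320 − 319.3125)² / 319.3125 = 0.0015
  albino: (423 − 425.75)² / 425.75 = 0.0178
χ² = 0.0044 + 0.0015 + 0.0178 = 0.0237 ≈ 0.024
Degrees of freedom = 3 − 1 = 2; critical value at α = 0.01 is 9.21.
Since 0.024 < 9.21, we fail to reject the null hypothesis — the data are consistent with the 9:3:4 ratio.

0.024; consistent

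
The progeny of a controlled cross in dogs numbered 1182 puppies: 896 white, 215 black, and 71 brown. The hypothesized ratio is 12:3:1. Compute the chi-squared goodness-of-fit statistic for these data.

Under the 12:3:1 hypothesis (Σ ratio = 16, N = 1182):
  white: 1182 × 12/16 = 886.5
  black: 1182 × 3/16 = 221.625
  brown: 1182 × 1/16 = 73.875
χ² = Σ (O − E)² / E
  white: (896 − 886.5)² / 886.5 = 0.1018
  black: (215 − 221.625)² / 221.625 = 0.1980
  brown: (71 − 73.875)² / 73.875 = 0.1119
χ² = 0.1018 + 0.1980 + 0.1119 = 0.4117 ≈ 0.412

0.412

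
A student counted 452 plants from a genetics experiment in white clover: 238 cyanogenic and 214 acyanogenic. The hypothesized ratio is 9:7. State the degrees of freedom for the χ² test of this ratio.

1

A goodness-of-fit test with 2 phenotype classes has df = 2 − 1 = 1.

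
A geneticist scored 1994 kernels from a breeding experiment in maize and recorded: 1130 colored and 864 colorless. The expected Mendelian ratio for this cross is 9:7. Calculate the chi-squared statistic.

The 9:7 ratio has 16 parts, so with N = 1994 the expected counts are:
  colored: 1994 × 9/16 = 1121.625
  colorless: 1994 × 7/16 = 872.375
χ² = Σ (O − E)² / E
  colored: (1130 − 1121.625)² / 1121.625 = 0.0625
  colorless: (864 − 872.375)² / 872.375 = 0.0804
χ² = 0.0625 + 0.0804 = 0.1429 ≈ 0.143

0.143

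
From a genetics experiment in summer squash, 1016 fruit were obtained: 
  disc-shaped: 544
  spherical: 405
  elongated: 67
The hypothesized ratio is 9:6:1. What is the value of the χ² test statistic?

3.028

Total ratio parts = 16. Expected numbers out of 1016:
  disc-shaped: 1016 × 9/16 = 571.5
  spherical: 1016 × 6/16 = 381
  elongated: 1016 × 1/16 = 63.5
χ² = Σ (O − E)² / E
  disc-shaped: (544 − 571.5)² / 571.5 = 1.3233
  spherical: (405 − 381)² / 381 = 1.5118
  elongated: (67 − 63.5)² / 63.5 = 0.1929
χ² = 1.3233 + 1.5118 + 0.1929 = 3.028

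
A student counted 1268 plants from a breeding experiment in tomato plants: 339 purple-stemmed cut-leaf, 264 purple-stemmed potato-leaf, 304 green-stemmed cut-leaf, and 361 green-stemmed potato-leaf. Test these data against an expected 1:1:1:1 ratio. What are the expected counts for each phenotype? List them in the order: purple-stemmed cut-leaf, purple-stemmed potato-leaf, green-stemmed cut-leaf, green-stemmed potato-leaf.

Total ratio parts = 4. Expected numbers out of 1268:
  purple-stemmed cut-leaf: 1268 × 1/4 = 317
  purple-stemmed potato-leaf: 1268 × 1/4 = 317
  green-stemmed cut-leaf: 1268 × 1/4 = 317
  green-stemmed potato-leaf: 1268 × 1/4 = 317

317, 317, 317, 317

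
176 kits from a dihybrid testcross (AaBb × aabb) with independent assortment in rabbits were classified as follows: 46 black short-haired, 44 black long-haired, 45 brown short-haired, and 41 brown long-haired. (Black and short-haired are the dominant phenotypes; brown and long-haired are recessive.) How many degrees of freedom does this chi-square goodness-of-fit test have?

A dihybrid testcross with independent assortment gives a 1:1:1:1 ratio.
A goodness-of-fit test with 4 phenotype classes has df = 4 − 1 = 3.

3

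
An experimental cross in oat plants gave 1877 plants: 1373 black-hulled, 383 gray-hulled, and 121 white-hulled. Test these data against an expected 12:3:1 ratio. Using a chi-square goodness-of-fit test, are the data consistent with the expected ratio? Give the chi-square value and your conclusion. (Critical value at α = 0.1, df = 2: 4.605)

Expected counts for N = 1877 under a 12:3:1 ratio (total parts = 16):
  black-hulled: 1877 × 12/16 = 1407.75
  gray-hulled: 1877 × 3/16 = 351.9375
  white-hulled: 1877 × 1/16 = 117.3125
χ² = Σ (O − E)² / E
  black-hulled: (1373 − 1407.75)² / 1407.75 = 0.8578
  gray-hulled: (383 − 351.9375)² / 351.9375 = 2.7416
  white-hulled: (121 − 117.3125)² / 117.3125 = 0.1159
χ² = 0.8578 + 2.7416 + 0.1159 = 3.7153 ≈ 3.715
Degrees of freedom = 3 − 1 = 2; critical value at α = 0.1 is 4.605.
Since 3.715 < 4.605, we fail to reject the null hypothesis — the data are consistent with the 12:3:1 ratio.

3.715; consistent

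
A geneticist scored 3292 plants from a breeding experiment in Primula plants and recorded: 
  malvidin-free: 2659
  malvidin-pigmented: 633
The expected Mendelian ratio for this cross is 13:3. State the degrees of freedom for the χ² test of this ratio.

A goodness-of-fit test with 2 phenotype classes has df = 2 − 1 = 1.

1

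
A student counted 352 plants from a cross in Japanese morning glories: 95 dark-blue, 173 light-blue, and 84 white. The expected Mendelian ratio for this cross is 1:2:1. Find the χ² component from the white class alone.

Under the 1:2:1 hypothesis (Σ ratio = 4, N = 352):
  dark-blue: 352 × 1/4 = 88
  light-blue: 352 × 2/4 = 176
  white: 352 × 1/4 = 88
Contribution of white: (84 − 88)² / 88 = 0.1818

0.182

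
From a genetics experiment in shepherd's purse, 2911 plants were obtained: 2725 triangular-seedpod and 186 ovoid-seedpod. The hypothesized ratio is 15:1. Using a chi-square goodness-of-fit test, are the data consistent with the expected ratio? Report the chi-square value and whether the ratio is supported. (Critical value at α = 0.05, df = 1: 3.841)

0.097; consistent

Expected counts for N = 2911 under a 15:1 ratio (total parts = 16):
  triangular-seedpod: 2911 × 15/16 = 2729.0625
  ovoid-seedpod: 2911 × 1/16 = 181.9375
χ² = Σ (O − E)² / E
  triangular-seedpod: (2725 − 2729.0625)² / 2729.0625 = 0.0060
  ovoid-seedpod: (186 − 181.9375)² / 181.9375 = 0.0907
χ² = 0.0060 + 0.0907 = 0.0967 ≈ 0.097
Degrees of freedom = 2 − 1 = 1; critical value at α = 0.05 is 3.841.
Since 0.097 < 3.841, we fail to reject the null hypothesis — the data are consistent with the 15:1 ratio.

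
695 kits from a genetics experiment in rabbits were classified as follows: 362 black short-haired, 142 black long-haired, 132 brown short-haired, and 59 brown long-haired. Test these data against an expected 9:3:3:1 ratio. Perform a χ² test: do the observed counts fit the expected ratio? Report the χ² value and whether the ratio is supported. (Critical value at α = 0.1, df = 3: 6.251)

The 9:3:3:1 ratio has 16 parts, so with N = 695 the expected counts are:
  black short-haired: 695 × 9/16 = 390.9375
  black long-haired: 695 × 3/16 = 130.3125
  brown short-haired: 695 × 3/16 = 130.3125
  brown long-haired: 695 × 1/16 = 43.4375
χ² = Σ (O − E)² / E
  black short-haired: (362 − 390.9375)² / 390.9375 = 2.1420
  black long-haired: (142 − 130.3125)² / 130.3125 = 1.0482
  brown short-haired: (132 − 130.3125)² / 130.3125 = 0.0219
  brown long-haired: (59 − 43.4375)² / 43.4375 = 5.5756
χ² = 2.1420 + 1.0482 + 0.0219 + 5.5756 = 8.7877 ≈ 8.788
Degrees of freedom = 4 − 1 = 3; critical value at α = 0.1 is 6.251.
Since 8.788 > 6.251, we reject the null hypothesis — the data do not fit the 9:3:3:1 ratio.

8.788; not consistent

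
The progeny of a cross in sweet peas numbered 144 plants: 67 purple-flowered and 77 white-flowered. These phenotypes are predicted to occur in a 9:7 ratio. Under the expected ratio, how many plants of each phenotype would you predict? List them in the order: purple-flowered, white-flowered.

81, 63

Under the 9:7 hypothesis (Σ ratio = 16, N = 144):
  purple-flowered: 144 × 9/16 = 81
  white-flowered: 144 × 7/16 = 63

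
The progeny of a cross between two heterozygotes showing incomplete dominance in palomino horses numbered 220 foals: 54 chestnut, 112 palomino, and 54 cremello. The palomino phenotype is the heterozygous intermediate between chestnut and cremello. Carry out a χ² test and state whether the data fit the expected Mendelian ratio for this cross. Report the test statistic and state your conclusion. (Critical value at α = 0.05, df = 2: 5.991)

0.073; consistent

With incomplete dominance, a heterozygote × heterozygote cross gives a 1:2:1 phenotypic ratio.
The 1:2:1 ratio has 4 parts, so with N = 220 the expected counts are:
  chestnut: 220 × 1/4 = 55
  palomino: 220 × 2/4 = 110
  cremello: 220 × 1/4 = 55
χ² = Σ (O − E)² / E
  chestnut: (54 − 55)² / 55 = 0.0182
  palomino: (112 − 110)² / 110 = 0.0364
  cremello: (54 − 55)² / 55 = 0.0182
χ² = 0.0182 + 0.0364 + 0.0182 = 0.0728 ≈ 0.073
Degrees of freedom = 3 − 1 = 2; critical value at α = 0.05 is 5.991.
Since 0.073 < 5.991, we fail to reject the null hypothesis — the data are consistent with the 1:2:1 ratio.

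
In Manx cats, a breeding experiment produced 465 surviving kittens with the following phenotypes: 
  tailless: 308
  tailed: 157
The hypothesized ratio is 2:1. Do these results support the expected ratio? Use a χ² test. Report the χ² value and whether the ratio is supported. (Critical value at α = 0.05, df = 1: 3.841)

0.039; consistent

The 2:1 ratio has 3 parts, so with N = 465 the expected counts are:
  tailless: 465 × 2/3 = 310
  tailed: 465 × 1/3 = 155
χ² = Σ (O − E)² / E
  tailless: (308 − 310)² / 310 = 0.0129
  tailed: (157 − 155)² / 155 = 0.0258
χ² = 0.0129 + 0.0258 = 0.0387 ≈ 0.039
Degrees of freedom = 2 − 1 = 1; critical value at α = 0.05 is 3.841.
Since 0.039 < 3.841, we fail to reject the null hypothesis — the data are consistent with the 2:1 ratio.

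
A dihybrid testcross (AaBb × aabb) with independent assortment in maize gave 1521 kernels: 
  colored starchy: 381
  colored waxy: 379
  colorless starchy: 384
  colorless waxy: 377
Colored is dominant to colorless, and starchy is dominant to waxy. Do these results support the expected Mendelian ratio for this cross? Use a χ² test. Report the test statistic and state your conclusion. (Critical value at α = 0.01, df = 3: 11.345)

A dihybrid testcross with independent assortment gives a 1:1:1:1 ratio.
Total ratio parts = 4. Expected numbers out of 1521:
  colored starchy: 1521 × 1/4 = 380.25
  colored waxy: 1521 × 1/4 = 380.25
  colorless starchy: 1521 × 1/4 = 380.25
  colorless waxy: 1521 × 1/4 = 380.25
χ² = Σ (O − E)² / E
  colored starchy: (381 − 380.25)² / 380.25 = 0.0015
  colored waxy: (379 − 380.25)² / 380.25 = 0.0041
  colorless starchy: (384 − 380.25)² / 380.25 = 0.0370
  colorless waxy: (377 − 380.25)² / 380.25 = 0.0278
χ² = 0.0015 + 0.0041 + 0.0370 + 0.0278 = 0.0704 ≈ 0.070
Degrees of freedom = 4 − 1 = 3; critical value at α = 0.01 is 11.345.
Since 0.070 < 11.345, we fail to reject the null hypothesis — the data are consistent with the 1:1:1:1 ratio.

0.070; consistent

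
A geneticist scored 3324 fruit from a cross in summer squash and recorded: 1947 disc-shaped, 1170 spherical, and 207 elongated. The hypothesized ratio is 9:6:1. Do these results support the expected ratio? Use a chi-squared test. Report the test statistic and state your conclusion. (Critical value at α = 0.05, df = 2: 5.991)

The 9:6:1 ratio has 16 parts, so with N = 3324 the expected counts are:
  disc-shaped: 3324 × 9/16 = 1869.75
  spherical: 3324 × 6/16 = 1246.5
  elongated: 3324 × 1/16 = 207.75
χ² = Σ (O − E)² / E
  disc-shaped: (1947 − 1869.75)² / 1869.75 = 3.1916
  spherical: (1170 − 1246.5)² / 1246.5 = 4.6949
  elongated: (207 − 207.75)² / 207.75 = 0.0027
χ² = 3.1916 + 4.6949 + 0.0027 = 7.8892 ≈ 7.889
Degrees of freedom = 3 − 1 = 2; critical value at α = 0.05 is 5.991.
Since 7.889 > 5.991, we reject the null hypothesis — the data do not fit the 9:6:1 ratio.

7.889; not consistent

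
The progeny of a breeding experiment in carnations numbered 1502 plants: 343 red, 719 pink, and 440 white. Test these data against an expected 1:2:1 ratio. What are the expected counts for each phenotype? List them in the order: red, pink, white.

375.5, 751, 375.5

The 1:2:1 ratio has 4 parts, so with N = 1502 the expected counts are:
  red: 1502 × 1/4 = 375.5
  pink: 1502 × 2/4 = 751
  white: 1502 × 1/4 = 375.5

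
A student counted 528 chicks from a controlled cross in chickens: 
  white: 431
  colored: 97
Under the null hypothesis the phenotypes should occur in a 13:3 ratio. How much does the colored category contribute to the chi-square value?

0.040

Under the 13:3 hypothesis (Σ ratio = 16, N = 528):
  white: 528 × 13/16 = 429
  colored: 528 × 3/16 = 99
Contribution of colored: (97 − 99)² / 99 = 0.0404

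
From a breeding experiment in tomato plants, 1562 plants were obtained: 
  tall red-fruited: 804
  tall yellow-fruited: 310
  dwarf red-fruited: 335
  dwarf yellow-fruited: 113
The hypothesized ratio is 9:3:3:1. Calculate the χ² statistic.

The 9:3:3:1 ratio has 16 parts, so with N = 1562 the expected counts are:
  tall red-fruited: 1562 × 9/16 = 878.625
  tall yellow-fruited: 1562 × 3/16 = 292.875
  dwarf red-fruited: 1562 × 3/16 = 292.875
  dwarf yellow-fruited: 1562 × 1/16 = 97.625
χ² = Σ (O − E)² / E
  tall red-fruited: (804 − 878.625)² / 878.625 = 6.3382
  tall yellow-fruited: (310 − 292.875)² / 292.875 = 1.0013
  dwarf red-fruited: (335 − 292.875)² / 292.875 = 6.0590
  dwarf yellow-fruited: (113 − 97.625)² / 97.625 = 2.4214
χ² = 6.3382 + 1.0013 + 6.0590 + 2.4214 = 15.8199 ≈ 15.820

15.820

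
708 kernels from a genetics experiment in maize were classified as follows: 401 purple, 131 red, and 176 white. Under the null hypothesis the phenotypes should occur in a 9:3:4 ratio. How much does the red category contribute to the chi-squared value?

The 9:3:4 ratio has 16 parts, so with N = 708 the expected counts are:
  purple: 708 × 9/16 = 398.25
  red: 708 × 3/16 = 132.75
  white: 708 × 4/16 = 177
Contribution of red: (131 − 132.75)² / 132.75 = 0.0231

0.023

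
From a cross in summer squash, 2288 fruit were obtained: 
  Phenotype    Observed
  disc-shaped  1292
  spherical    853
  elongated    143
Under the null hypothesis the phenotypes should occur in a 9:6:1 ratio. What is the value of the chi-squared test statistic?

Under the 9:6:1 hypothesis (Σ ratio = 16, N = 2288):
  disc-shaped: 2288 × 9/16 = 1287
  spherical: 2288 × 6/16 = 858
  elongated: 2288 × 1/16 = 143
χ² = Σ (O − E)² / E
  disc-shaped: (1292 − 1287)² / 1287 = 0.0194
  spherical: (853 − 858)² / 858 = 0.0291
  elongated: (143 − 143)² / 143 = 0.0000
χ² = 0.0194 + 0.0291 + 0.0000 = 0.0485 ≈ 0.049

0.049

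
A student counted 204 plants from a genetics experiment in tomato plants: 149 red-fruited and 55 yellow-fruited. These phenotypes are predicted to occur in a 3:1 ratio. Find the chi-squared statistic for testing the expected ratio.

Expected counts for N = 204 under a 3:1 ratio (total parts = 4):
  red-fruited: 204 × 3/4 = 153
  yellow-fruited: 204 × 1/4 = 51
χ² = Σ (O − E)² / E
  red-fruited: (149 − 153)² / 153 = 0.1046
  yellow-fruited: (55 − 51)² / 51 = 0.3137
χ² = 0.1046 + 0.3137 = 0.4183 ≈ 0.418

0.418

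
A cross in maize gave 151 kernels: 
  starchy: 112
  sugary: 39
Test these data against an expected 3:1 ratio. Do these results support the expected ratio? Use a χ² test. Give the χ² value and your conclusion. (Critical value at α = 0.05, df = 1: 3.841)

The 3:1 ratio has 4 parts, so with N = 151 the expected counts are:
  starchy: 151 × 3/4 = 113.25
  sugary: 151 × 1/4 = 37.75
χ² = Σ (O − E)² / E
  starchy: (112 − 113.25)² / 113.25 = 0.0138
  sugary: (39 − 37.75)² / 37.75 = 0.0414
χ² = 0.0138 + 0.0414 = 0.0552 ≈ 0.055
Degrees of freedom = 2 − 1 = 1; critical value at α = 0.05 is 3.841.
Since 0.055 < 3.841, we fail to reject the null hypothesis — the data are consistent with the 3:1 ratio.

0.055; consistent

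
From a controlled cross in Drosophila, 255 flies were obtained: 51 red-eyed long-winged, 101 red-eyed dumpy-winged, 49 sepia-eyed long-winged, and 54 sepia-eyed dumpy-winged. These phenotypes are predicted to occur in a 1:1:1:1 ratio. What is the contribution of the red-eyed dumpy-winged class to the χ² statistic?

Total ratio parts = 4. Expected numbers out of 255:
  red-eyed long-winged: 255 × 1/4 = 63.75
  red-eyed dumpy-winged: 255 × 1/4 = 63.75
  sepia-eyed long-winged: 255 × 1/4 = 63.75
  sepia-eyed dumpy-winged: 255 × 1/4 = 63.75
Contribution of red-eyed dumpy-winged: (101 − 63.75)² / 63.75 = 21.7657

21.766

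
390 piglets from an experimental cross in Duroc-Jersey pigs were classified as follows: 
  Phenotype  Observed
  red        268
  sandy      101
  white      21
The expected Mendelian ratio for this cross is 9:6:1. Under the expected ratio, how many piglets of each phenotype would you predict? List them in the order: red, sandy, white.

219.375, 146.25, 24.375

Expected counts for N = 390 under a 9:6:1 ratio (total parts = 16):
  red: 390 × 9/16 = 219.375
  sandy: 390 × 6/16 = 146.25
  white: 390 × 1/16 = 24.375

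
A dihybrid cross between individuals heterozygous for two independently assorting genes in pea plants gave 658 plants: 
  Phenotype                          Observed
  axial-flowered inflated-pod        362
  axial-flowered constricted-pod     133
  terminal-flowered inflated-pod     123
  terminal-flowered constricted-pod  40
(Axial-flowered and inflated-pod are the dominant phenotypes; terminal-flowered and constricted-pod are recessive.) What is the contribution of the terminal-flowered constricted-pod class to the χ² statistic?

0.031

A dihybrid F₂ with independent assortment and complete dominance at both loci gives a 9:3:3:1 phenotypic ratio.
The 9:3:3:1 ratio has 16 parts, so with N = 658 the expected counts are:
  axial-flowered inflated-pod: 658 × 9/16 = 370.125
  axial-flowered constricted-pod: 658 × 3/16 = 123.375
  terminal-flowered inflated-pod: 658 × 3/16 = 123.375
  terminal-flowered constricted-pod: 658 × 1/16 = 41.125
Contribution of terminal-flowered constricted-pod: (40 − 41.125)² / 41.125 = 0.0308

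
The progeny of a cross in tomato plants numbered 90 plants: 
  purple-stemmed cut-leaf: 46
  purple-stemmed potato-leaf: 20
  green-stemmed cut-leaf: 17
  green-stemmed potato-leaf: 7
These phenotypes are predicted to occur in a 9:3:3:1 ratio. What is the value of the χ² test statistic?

1.338

Under the 9:3:3:1 hypothesis (Σ ratio = 16, N = 90):
  purple-stemmed cut-leaf: 90 × 9/16 = 50.625
  purple-stemmed potato-leaf: 90 × 3/16 = 16.875
  green-stemmed cut-leaf: 90 × 3/16 = 16.875
  green-stemmed potato-leaf: 90 × 1/16 = 5.625
χ² = Σ (O − E)² / E
  purple-stemmed cut-leaf: (46 − 50.625)² / 50.625 = 0.4225
  purple-stemmed potato-leaf: (20 − 16.875)² / 16.875 = 0.5787
  green-stemmed cut-leaf: (17 − 16.875)² / 16.875 = 0.0009
  green-stemmed potato-leaf: (7 − 5.625)² / 5.625 = 0.3361
χ² = 0.4225 + 0.5787 + 0.0009 + 0.3361 = 1.3382 ≈ 1.338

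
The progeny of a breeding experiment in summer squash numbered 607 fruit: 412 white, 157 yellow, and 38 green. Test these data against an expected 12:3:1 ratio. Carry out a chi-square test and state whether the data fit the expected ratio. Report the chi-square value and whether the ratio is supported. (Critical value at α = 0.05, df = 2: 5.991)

20.497; not consistent

The 12:3:1 ratio has 16 parts, so with N = 607 the expected counts are:
  white: 607 × 12/16 = 455.25
  yellow: 607 × 3/16 = 113.8125
  green: 607 × 1/16 = 37.9375
χ² = Σ (O − E)² / E
  white: (412 − 455.25)² / 455.25 = 4.1089
  yellow: (157 − 113.8125)² / 113.8125 = 16.3880
  green: (38 − 37.9375)² / 37.9375 = 0.0001
χ² = 4.1089 + 16.3880 + 0.0001 = 20.497
Degrees of freedom = 3 − 1 = 2; critical value at α = 0.05 is 5.991.
Since 20.497 > 5.991, we reject the null hypothesis — the data do not fit the 12:3:1 ratio.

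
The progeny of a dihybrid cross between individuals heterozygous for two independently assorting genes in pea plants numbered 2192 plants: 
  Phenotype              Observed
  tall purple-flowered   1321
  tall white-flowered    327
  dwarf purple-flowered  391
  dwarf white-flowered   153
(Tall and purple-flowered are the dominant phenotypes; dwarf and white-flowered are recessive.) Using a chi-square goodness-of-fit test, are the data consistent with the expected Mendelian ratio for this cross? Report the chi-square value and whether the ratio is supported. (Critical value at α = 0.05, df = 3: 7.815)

26.290; not consistent

A dihybrid F₂ with independent assortment and complete dominance at both loci gives a 9:3:3:1 phenotypic ratio.
Total ratio parts = 16. Expected numbers out of 2192:
  tall purple-flowered: 2192 × 9/16 = 1233
  tall white-flowered: 2192 × 3/16 = 411
  dwarf purple-flowered: 2192 × 3/16 = 411
  dwarf white-flowered: 2192 × 1/16 = 137
χ² = Σ (O − E)² / E
  tall purple-flowered: (1321 − 1233)² / 1233 = 6.2806
  tall white-flowered: (327 − 411)² / 411 = 17.1679
  dwarf purple-flowered: (391 − 411)² / 411 = 0.9732
  dwarf white-flowered: (153 − 137)² / 137 = 1.8686
χ² = 6.2806 + 17.1679 + 0.9732 + 1.8686 = 26.2903 ≈ 26.290
Degrees of freedom = 4 − 1 = 3; critical value at α = 0.05 is 7.815.
Since 26.290 > 7.815, we reject the null hypothesis — the data do not fit the 9:3:3:1 ratio.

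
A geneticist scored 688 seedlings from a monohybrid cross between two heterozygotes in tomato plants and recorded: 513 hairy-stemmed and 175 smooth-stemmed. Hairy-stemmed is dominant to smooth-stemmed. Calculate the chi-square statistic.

For a monohybrid cross between heterozygotes with complete dominance, the expected phenotypic ratio is 3:1.
The 3:1 ratio has 4 parts, so with N = 688 the expected counts are:
  hairy-stemmed: 688 × 3/4 = 516
  smooth-stemmed: 688 × 1/4 = 172
χ² = Σ (O − E)² / E
  hairy-stemmed: (513 − 516)² / 516 = 0.0174
  smooth-stemmed: (175 − 172)² / 172 = 0.0523
χ² = 0.0174 + 0.0523 = 0.0697 ≈ 0.070

0.070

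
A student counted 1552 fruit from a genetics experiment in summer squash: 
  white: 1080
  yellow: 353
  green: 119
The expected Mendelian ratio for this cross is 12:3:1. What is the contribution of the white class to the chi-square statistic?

Total ratio parts = 16. Expected numbers out of 1552:
  white: 1552 × 12/16 = 1164
  yellow: 1552 × 3/16 = 291
  green: 1552 × 1/16 = 97
Contribution of white: (1080 − 1164)² / 1164 = 6.0619

6.062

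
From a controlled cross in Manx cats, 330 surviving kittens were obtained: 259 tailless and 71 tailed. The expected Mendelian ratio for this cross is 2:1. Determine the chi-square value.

Under the 2:1 hypothesis (Σ ratio = 3, N = 330):
  tailless: 330 × 2/3 = 220
  tailed: 330 × 1/3 = 110
χ² = Σ (O − E)² / E
  tailless: (259 − 220)² / 220 = 6.9136
  tailed: (71 − 110)² / 110 = 13.8273
χ² = 6.9136 + 13.8273 = 20.7409 ≈ 20.741

20.741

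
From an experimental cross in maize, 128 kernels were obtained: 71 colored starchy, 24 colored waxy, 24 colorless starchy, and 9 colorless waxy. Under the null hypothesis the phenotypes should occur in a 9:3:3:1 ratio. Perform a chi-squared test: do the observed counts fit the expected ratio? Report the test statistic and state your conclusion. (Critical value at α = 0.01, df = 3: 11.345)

0.139; consistent

The 9:3:3:1 ratio has 16 parts, so with N = 128 the expected counts are:
  colored starchy: 128 × 9/16 = 72
  colored waxy: 128 × 3/16 = 24
  colorless starchy: 128 × 3/16 = 24
  colorless waxy: 128 × 1/16 = 8
χ² = Σ (O − E)² / E
  colored starchy: (71 − 72)² / 72 = 0.0139
  colored waxy: (24 − 24)² / 24 = 0.0000
  colorless starchy: (24 − 24)² / 24 = 0.0000
  colorless waxy: (9 − 8)² / 8 = 0.1250
χ² = 0.0139 + 0.0000 + 0.0000 + 0.1250 = 0.1389 ≈ 0.139
Degrees of freedom = 4 − 1 = 3; critical value at α = 0.01 is 11.345.
Since 0.139 < 11.345, we fail to reject the null hypothesis — the data are consistent with the 9:3:3:1 ratio.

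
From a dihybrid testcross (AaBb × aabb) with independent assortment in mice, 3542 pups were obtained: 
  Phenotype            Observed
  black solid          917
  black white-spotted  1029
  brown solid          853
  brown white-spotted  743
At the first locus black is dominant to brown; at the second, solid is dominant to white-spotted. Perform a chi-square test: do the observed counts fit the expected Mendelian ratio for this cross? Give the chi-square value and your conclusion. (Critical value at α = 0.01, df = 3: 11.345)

A dihybrid testcross with independent assortment gives a 1:1:1:1 ratio.
Expected counts for N = 3542 under a 1:1:1:1 ratio (total parts = 4):
  black solid: 3542 × 1/4 = 885.5
  black white-spotted: 3542 × 1/4 = 885.5
  brown solid: 3542 × 1/4 = 885.5
  brown white-spotted: 3542 × 1/4 = 885.5
χ² = Σ (O − E)² / E
  black solid: (917 − 885.5)² / 885.5 = 1.1206
  black white-spotted: (1029 − 885.5)² / 885.5 = 23.2549
  brown solid: (853 − 885.5)² / 885.5 = 1.1928
  brown white-spotted: (743 − 885.5)² / 885.5 = 22.9320
χ² = 1.1206 + 23.2549 + 1.1928 + 22.9320 = 48.5003 ≈ 48.500
Degrees of freedom = 4 − 1 = 3; critical value at α = 0.01 is 11.345.
Since 48.500 > 11.345, we reject the null hypothesis — the data do not fit the 1:1:1:1 ratio.

48.500; not consistent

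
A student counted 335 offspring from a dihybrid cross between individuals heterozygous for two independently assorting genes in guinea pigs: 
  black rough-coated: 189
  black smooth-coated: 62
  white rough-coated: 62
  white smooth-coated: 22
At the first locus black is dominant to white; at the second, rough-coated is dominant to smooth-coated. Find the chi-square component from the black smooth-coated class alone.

0.011

A dihybrid F₂ with independent assortment and complete dominance at both loci gives a 9:3:3:1 phenotypic ratio.
Total ratio parts = 16. Expected numbers out of 335:
  black rough-coated: 335 × 9/16 = 188.4375
  black smooth-coated: 335 × 3/16 = 62.8125
  white rough-coated: 335 × 3/16 = 62.8125
  white smooth-coated: 335 × 1/16 = 20.9375
Contribution of black smooth-coated: (62 − 62.8125)² / 62.8125 = 0.0105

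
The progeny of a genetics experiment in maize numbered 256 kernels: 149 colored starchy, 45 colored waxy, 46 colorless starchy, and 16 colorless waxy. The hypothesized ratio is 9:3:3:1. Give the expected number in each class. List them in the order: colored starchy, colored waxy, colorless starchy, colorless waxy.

144, 48, 48, 16

Expected counts for N = 256 under a 9:3:3:1 ratio (total parts = 16):
  colored starchy: 256 × 9/16 = 144
  colored waxy: 256 × 3/16 = 48
  colorless starchy: 256 × 3/16 = 48
  colorless waxy: 256 × 1/16 = 16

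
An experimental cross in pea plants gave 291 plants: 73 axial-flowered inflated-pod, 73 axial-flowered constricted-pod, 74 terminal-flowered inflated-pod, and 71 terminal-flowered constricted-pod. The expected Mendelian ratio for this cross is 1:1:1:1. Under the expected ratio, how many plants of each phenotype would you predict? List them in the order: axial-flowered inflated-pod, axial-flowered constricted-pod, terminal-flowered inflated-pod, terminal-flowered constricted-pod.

Expected counts for N = 291 under a 1:1:1:1 ratio (total parts = 4):
  axial-flowered inflated-pod: 291 × 1/4 = 72.75
  axial-flowered constricted-pod: 291 × 1/4 = 72.75
  terminal-flowered inflated-pod: 291 × 1/4 = 72.75
  terminal-flowered constricted-pod: 291 × 1/4 = 72.75

72.75, 72.75, 72.75, 72.75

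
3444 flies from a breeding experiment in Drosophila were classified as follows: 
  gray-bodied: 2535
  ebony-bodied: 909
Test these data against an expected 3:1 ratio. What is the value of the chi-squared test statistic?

Expected counts for N = 3444 under a 3:1 ratio (total parts = 4):
  gray-bodied: 3444 × 3/4 = 2583
  ebony-bodied: 3444 × 1/4 = 861
χ² = Σ (O − E)² / E
  gray-bodied: (2535 − 2583)² / 2583 = 0.8920
  ebony-bodied: (909 − 861)² / 861 = 2.6760
χ² = 0.8920 + 2.6760 = 3.568

3.568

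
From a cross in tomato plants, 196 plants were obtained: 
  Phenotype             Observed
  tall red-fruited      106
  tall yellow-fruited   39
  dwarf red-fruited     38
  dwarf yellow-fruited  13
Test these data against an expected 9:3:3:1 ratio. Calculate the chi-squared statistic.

The 9:3:3:1 ratio has 16 parts, so with N = 196 the expected counts are:
  tall red-fruited: 196 × 9/16 = 110.25
  tall yellow-fruited: 196 × 3/16 = 36.75
  dwarf red-fruited: 196 × 3/16 = 36.75
  dwarf yellow-fruited: 196 × 1/16 = 12.25
χ² = Σ (O − E)² / E
  tall red-fruited: (106 − 110.25)² / 110.25 = 0.1638
  tall yellow-fruited: (39 − 36.75)² / 36.75 = 0.1378
  dwarf red-fruited: (38 − 36.75)² / 36.75 = 0.0425
  dwarf yellow-fruited: (13 − 12.25)² / 12.25 = 0.0459
χ² = 0.1638 + 0.1378 + 0.0425 + 0.0459 = 0.390

0.390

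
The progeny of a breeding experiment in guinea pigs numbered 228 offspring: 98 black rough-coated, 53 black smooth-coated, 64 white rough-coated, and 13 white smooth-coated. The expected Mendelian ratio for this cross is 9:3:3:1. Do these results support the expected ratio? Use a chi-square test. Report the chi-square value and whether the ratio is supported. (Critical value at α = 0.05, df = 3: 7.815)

20.265; not consistent

Total ratio parts = 16. Expected numbers out of 228:
  black rough-coated: 228 × 9/16 = 128.25
  black smooth-coated: 228 × 3/16 = 42.75
  white rough-coated: 228 × 3/16 = 42.75
  white smooth-coated: 228 × 1/16 = 14.25
χ² = Σ (O − E)² / E
  black rough-coated: (98 − 128.25)² / 128.25 = 7.1350
  black smooth-coated: (53 − 42.75)² / 42.75 = 2.4576
  white rough-coated: (64 − 42.75)² / 42.75 = 10.5629
  white smooth-coated: (13 − 14.25)² / 14.25 = 0.1096
χ² = 7.1350 + 2.4576 + 10.5629 + 0.1096 = 20.2651 ≈ 20.265
Degrees of freedom = 4 − 1 = 3; critical value at α = 0.05 is 7.815.
Since 20.265 > 7.815, we reject the null hypothesis — the data do not fit the 9:3:3:1 ratio.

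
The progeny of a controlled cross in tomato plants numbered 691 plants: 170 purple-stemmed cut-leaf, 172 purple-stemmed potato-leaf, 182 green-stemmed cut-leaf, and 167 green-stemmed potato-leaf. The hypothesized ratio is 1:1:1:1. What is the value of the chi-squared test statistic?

Expected counts for N = 691 under a 1:1:1:1 ratio (total parts = 4):
  purple-stemmed cut-leaf: 691 × 1/4 = 172.75
  purple-stemmed potato-leaf: 691 × 1/4 = 172.75
  green-stemmed cut-leaf: 691 × 1/4 = 172.75
  green-stemmed potato-leaf: 691 × 1/4 = 172.75
χ² = Σ (O − E)² / E
  purple-stemmed cut-leaf: (170 − 172.75)² / 172.75 = 0.0438
  purple-stemmed potato-leaf: (172 − 172.75)² / 172.75 = 0.0033
  green-stemmed cut-leaf: (182 − 172.75)² / 172.75 = 0.4953
  green-stemmed potato-leaf: (167 − 172.75)² / 172.75 = 0.1914
χ² = 0.0438 + 0.0033 + 0.4953 + 0.1914 = 0.7338 ≈ 0.734

0.734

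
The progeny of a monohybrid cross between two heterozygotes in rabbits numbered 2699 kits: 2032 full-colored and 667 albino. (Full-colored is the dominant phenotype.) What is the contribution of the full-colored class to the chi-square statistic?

For a monohybrid cross between heterozygotes with complete dominance, the expected phenotypic ratio is 3:1.
Expected counts for N = 2699 under a 3:1 ratio (total parts = 4):
  full-colored: 2699 × 3/4 = 2024.25
  albino: 2699 × 1/4 = 674.75
Contribution of full-colored: (2032 − 2024.25)² / 2024.25 = 0.0297

0.030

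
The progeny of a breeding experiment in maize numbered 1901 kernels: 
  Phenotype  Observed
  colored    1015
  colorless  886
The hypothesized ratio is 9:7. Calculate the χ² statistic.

6.305

Total ratio parts = 16. Expected numbers out of 1901:
  colored: 1901 × 9/16 = 1069.3125
  colorless: 1901 × 7/16 = 831.6875
χ² = Σ (O − E)² / E
  colored: (1015 − 1069.3125)² / 1069.3125 = 2.7586
  colorless: (886 − 831.6875)² / 831.6875 = 3.5468
χ² = 2.7586 + 3.5468 = 6.3054 ≈ 6.305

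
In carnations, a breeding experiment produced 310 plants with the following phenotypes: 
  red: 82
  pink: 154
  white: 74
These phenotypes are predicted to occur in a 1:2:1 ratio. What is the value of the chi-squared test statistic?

0.426

The 1:2:1 ratio has 4 parts, so with N = 310 the expected counts are:
  red: 310 × 1/4 = 77.5
  pink: 310 × 2/4 = 155
  white: 310 × 1/4 = 77.5
χ² = Σ (O − E)² / E
  red: (82 − 77.5)² / 77.5 = 0.2613
  pink: (154 − 155)² / 155 = 0.0065
  white: (74 − 77.5)² / 77.5 = 0.1581
χ² = 0.2613 + 0.0065 + 0.1581 = 0.4259 ≈ 0.426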